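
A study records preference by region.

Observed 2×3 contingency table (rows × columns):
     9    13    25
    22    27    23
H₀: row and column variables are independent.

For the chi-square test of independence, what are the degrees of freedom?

degrees of freedom = 2

df = (r−1)(c−1) = (2−1)·(3−1) = 2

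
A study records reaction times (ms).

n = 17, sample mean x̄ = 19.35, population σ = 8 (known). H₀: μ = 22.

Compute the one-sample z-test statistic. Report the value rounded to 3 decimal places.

test statistic = -1.366

SE = σ/√n = 8/√17 = 1.9403
z = (x̄−μ₀)/SE = (19.35−22)/1.9403 = -1.3658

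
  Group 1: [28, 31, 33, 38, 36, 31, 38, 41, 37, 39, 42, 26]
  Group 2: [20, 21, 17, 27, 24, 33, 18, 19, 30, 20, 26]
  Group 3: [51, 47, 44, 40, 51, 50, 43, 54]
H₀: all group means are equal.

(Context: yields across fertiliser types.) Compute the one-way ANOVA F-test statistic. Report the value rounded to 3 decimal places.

test statistic = 53.198

Group means [35.00, 23.18, 47.50], grand mean 34.032
SSB = Σnᵢ(x̄ᵢ−x̄)² = 2757.331; SSW = ΣΣ(x−x̄ᵢ)² = 725.636
MSB = 2757.331/2 = 1378.6657; MSW = 725.636/28 = 25.9156
F = MSB/MSW = 53.1983
df = (2, 28)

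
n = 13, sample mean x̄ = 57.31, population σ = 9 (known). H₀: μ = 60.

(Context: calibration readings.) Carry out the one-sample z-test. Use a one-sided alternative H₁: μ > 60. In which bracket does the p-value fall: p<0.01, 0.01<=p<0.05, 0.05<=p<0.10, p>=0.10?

p-value bracket: p>=0.10

SE = σ/√n = 9/√13 = 2.4962
z = (x̄−μ₀)/SE = (57.31−60)/2.4962 = -1.0777
p-value (one-sided, H₁ greater) = 0.85941
→ bracket: p>=0.10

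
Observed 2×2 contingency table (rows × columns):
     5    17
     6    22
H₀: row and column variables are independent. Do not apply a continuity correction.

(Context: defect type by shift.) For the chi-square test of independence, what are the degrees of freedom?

df = (r−1)(c−1) = (2−1)·(2−1) = 1

degrees of freedom = 1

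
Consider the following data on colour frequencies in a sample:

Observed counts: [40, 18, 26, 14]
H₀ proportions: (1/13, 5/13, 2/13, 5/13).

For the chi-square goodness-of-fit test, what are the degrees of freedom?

degrees of freedom = 3

df = k − 1 = 4 − 1 = 3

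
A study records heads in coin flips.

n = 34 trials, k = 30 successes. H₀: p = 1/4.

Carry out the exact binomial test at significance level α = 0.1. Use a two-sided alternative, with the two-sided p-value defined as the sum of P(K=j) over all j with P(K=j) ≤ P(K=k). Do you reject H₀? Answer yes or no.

Exact binomial: n=34, k=30, p₀=1/4=0.2500
P(X=j) = C(n,j)·p₀^j·(1−p₀)^(n−j); p = Σ P(X=j) over j with P(X=j) ≤ P(X=30)
p-value (two-sided) = 0.00000
At α=0.1: p < α → reject H₀

reject H₀: yes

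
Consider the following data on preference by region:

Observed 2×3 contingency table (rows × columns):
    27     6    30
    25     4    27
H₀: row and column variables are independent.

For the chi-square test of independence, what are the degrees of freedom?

df = (r−1)(c−1) = (2−1)·(3−1) = 2

degrees of freedom = 2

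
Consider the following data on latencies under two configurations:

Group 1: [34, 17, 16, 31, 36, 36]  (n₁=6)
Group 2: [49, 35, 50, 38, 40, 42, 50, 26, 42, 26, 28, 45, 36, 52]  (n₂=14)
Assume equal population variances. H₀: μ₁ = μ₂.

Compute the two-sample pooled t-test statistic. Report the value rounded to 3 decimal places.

x̄₁=28.333, s₁=9.352, n₁=6
x̄₂=39.929, s₂=8.940, n₂=14
s_p² = [5·9.352² + 13·8.940²]/18 = 82.0146
SE = √(s_p²·(1/6+1/14)) = 4.4190
t = (28.333−39.929)/4.4190 = -2.6240
df = 18

test statistic = -2.624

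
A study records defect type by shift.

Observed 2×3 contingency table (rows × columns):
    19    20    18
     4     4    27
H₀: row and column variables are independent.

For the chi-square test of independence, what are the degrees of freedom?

degrees of freedom = 2

df = (r−1)(c−1) = (2−1)·(3−1) = 2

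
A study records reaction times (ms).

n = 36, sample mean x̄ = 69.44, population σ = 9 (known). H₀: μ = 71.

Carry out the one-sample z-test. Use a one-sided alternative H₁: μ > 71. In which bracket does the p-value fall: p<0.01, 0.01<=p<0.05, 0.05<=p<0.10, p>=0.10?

p-value bracket: p>=0.10

SE = σ/√n = 9/√36 = 1.5000
z = (x̄−μ₀)/SE = (69.44−71)/1.5000 = -1.0400
p-value (one-sided, H₁ greater) = 0.85083
→ bracket: p>=0.10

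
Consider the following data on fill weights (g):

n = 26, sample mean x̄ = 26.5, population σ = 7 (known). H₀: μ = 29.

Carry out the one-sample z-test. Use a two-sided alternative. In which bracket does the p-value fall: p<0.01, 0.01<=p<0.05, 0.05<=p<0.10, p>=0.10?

p-value bracket: 0.05<=p<0.10

SE = σ/√n = 7/√26 = 1.3728
z = (x̄−μ₀)/SE = (26.5−29)/1.3728 = -1.8211
p-value (two-sided) = 0.06859
→ bracket: 0.05<=p<0.10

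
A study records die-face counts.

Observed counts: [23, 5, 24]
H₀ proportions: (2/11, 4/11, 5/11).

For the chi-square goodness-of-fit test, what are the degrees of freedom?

df = k − 1 = 3 − 1 = 2

degrees of freedom = 2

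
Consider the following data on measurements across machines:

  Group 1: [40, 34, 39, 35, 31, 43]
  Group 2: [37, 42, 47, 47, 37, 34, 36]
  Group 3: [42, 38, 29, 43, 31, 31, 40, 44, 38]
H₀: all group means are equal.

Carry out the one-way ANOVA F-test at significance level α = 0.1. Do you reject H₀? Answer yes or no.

reject H₀: no

Group means [37.00, 40.00, 37.33], grand mean 38.091
SSB = Σnᵢ(x̄ᵢ−x̄)² = 37.818; SSW = ΣΣ(x−x̄ᵢ)² = 526.000
MSB = 37.818/2 = 18.9091; MSW = 526.000/19 = 27.6842
F = MSB/MSW = 0.6830
df = (2, 19)
p-value (upper-tail) = 0.51706
At α=0.1: p ≥ α → fail to reject H₀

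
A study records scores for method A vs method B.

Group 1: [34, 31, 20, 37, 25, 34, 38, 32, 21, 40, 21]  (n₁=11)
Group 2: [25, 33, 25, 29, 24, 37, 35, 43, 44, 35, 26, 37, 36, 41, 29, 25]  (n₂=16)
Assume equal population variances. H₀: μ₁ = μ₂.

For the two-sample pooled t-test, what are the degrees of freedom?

degrees of freedom = 25

df = n₁ + n₂ − 2 = 11 + 16 − 2 = 25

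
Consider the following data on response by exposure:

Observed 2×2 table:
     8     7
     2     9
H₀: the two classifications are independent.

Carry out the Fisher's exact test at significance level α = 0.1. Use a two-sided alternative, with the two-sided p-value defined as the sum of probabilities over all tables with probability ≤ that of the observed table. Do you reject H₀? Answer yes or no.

Margins: r₁=15, r₂=11, c₁=10, c₂=16, n=26
p_obs = C(15,8)·C(11,2)/C(26,10); sum pmf over tables with pmf ≤ p_obs
p-value (two-sided) = 0.10925
At α=0.1: p ≥ α → fail to reject H₀

reject H₀: no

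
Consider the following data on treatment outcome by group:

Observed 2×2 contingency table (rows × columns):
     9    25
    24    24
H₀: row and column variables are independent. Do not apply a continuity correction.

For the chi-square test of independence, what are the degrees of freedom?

degrees of freedom = 1

df = (r−1)(c−1) = (2−1)·(2−1) = 1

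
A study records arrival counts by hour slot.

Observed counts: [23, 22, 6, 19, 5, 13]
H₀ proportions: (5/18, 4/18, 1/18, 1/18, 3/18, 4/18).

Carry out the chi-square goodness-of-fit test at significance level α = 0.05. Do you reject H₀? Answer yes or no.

reject H₀: yes

n = 88; E_i = n·p_i = [24.44, 19.56, 4.89, 4.89, 14.67, 19.56]
χ² = (23−24.44)²/24.44 + (22−19.56)²/19.56 + (6−4.89)²/4.89 + (19−4.89)²/4.89 + (5−14.67)²/14.67 + (13−19.56)²/19.56 = 49.9420
df = 5
p-value (upper-tail) = 0.00000
At α=0.05: p < α → reject H₀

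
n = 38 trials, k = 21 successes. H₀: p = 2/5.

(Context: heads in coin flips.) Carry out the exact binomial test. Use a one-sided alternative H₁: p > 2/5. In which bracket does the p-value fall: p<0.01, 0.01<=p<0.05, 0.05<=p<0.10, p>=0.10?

Exact binomial: n=38, k=21, p₀=2/5=0.4000
P(X≥21) from Σ C(n,i)·p₀^i·(1−p₀)^(n−i)
p-value (one-sided, H₁ greater) = 0.04088
→ bracket: 0.01<=p<0.05

p-value bracket: 0.01<=p<0.05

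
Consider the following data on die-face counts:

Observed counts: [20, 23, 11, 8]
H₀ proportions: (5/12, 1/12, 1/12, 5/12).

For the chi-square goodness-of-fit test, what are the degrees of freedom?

degrees of freedom = 3

df = k − 1 = 4 − 1 = 3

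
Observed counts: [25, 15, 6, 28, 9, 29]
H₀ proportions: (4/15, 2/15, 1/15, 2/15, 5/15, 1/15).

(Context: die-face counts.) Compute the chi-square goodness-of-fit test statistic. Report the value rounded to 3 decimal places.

n = 112; E_i = n·p_i = [29.87, 14.93, 7.47, 14.93, 37.33, 7.47]
χ² = (25−29.87)²/29.87 + (15−14.93)²/14.93 + (6−7.47)²/7.47 + (28−14.93)²/14.93 + (9−37.33)²/37.33 + (29−7.47)²/7.47 = 96.1183
df = 5

test statistic = 96.118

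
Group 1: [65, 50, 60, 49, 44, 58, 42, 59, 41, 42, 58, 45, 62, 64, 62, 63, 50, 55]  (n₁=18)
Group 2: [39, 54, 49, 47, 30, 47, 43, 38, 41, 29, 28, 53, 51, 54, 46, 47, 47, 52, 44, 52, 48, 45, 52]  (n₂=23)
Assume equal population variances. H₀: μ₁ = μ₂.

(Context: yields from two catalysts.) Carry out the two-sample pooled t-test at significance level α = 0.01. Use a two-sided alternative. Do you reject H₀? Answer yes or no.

reject H₀: yes

x̄₁=53.833, s₁=8.466, n₁=18
x̄₂=45.043, s₂=7.766, n₂=23
s_p² = [17·8.466² + 22·7.766²]/39 = 65.2681
SE = √(s_p²·(1/18+1/23)) = 2.5424
t = (53.833−45.043)/2.5424 = 3.4573
df = 39
p-value (two-sided) = 0.00133
At α=0.01: p < α → reject H₀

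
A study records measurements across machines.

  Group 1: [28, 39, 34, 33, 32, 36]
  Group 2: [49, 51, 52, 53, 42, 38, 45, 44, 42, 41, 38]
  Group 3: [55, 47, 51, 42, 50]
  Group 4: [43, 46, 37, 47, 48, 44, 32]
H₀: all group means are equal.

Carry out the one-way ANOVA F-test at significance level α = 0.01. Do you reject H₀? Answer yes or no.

reject H₀: yes

Group means [33.67, 45.00, 49.00, 42.43], grand mean 42.724
SSB = Σnᵢ(x̄ᵢ−x̄)² = 746.745; SSW = ΣΣ(x−x̄ᵢ)² = 667.048
MSB = 746.745/3 = 248.9152; MSW = 667.048/25 = 26.6819
F = MSB/MSW = 9.3290
df = (3, 25)
p-value (upper-tail) = 0.00026
At α=0.01: p < α → reject H₀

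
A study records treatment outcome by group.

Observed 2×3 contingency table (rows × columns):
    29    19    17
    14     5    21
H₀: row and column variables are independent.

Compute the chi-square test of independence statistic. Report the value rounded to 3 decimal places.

Row totals [65, 40], col totals [43, 24, 38], n=105
χ² = (29−26.62)²/26.62 + (19−14.86)²/14.86 + (17−23.52)²/23.52 + (14−16.38)²/16.38 + (5−9.14)²/9.14 + (21−14.48)²/14.48 = 8.3407
df = 2

test statistic = 8.341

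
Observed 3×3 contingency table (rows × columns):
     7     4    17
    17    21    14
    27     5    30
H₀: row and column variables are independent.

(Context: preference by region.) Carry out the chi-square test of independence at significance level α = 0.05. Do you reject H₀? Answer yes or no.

Row totals [28, 52, 62], col totals [51, 30, 61], n=142
χ² = (7−10.06)²/10.06 + (4−5.92)²/5.92 + (17−12.03)²/12.03 + (17−18.68)²/18.68 + (21−10.99)²/10.99 + (14−22.34)²/22.34 + (27−22.27)²/22.27 + (5−13.10)²/13.10 + (30−26.63)²/26.63 = 22.4336
df = 4
p-value (upper-tail) = 0.00016
At α=0.05: p < α → reject H₀

reject H₀: yes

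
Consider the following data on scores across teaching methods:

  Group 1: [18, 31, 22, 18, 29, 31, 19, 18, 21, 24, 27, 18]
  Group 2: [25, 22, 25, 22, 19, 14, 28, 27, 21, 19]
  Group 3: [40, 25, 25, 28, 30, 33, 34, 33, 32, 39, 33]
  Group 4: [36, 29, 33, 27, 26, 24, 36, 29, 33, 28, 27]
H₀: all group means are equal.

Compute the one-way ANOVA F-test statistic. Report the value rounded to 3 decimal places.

test statistic = 12.030

Group means [23.00, 22.20, 32.00, 29.82], grand mean 26.773
SSB = Σnᵢ(x̄ᵢ−x̄)² = 782.491; SSW = ΣΣ(x−x̄ᵢ)² = 867.236
MSB = 782.491/3 = 260.8303; MSW = 867.236/40 = 21.6809
F = MSB/MSW = 12.0304
df = (3, 40)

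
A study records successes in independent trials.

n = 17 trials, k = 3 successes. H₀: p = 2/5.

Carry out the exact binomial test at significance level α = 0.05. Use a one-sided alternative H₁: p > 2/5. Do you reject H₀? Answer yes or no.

reject H₀: no

Exact binomial: n=17, k=3, p₀=2/5=0.4000
P(X≥3) from Σ C(n,i)·p₀^i·(1−p₀)^(n−i)
p-value (one-sided, H₁ greater) = 0.98768
At α=0.05: p ≥ α → fail to reject H₀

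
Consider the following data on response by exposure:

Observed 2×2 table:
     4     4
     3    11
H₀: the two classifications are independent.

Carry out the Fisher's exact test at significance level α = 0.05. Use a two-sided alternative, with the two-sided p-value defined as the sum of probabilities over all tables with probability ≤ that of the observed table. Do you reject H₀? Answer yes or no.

reject H₀: no

Margins: r₁=8, r₂=14, c₁=7, c₂=15, n=22
p_obs = C(8,4)·C(14,3)/C(22,7); sum pmf over tables with pmf ≤ p_obs
p-value (two-sided) = 0.34262
At α=0.05: p ≥ α → fail to reject H₀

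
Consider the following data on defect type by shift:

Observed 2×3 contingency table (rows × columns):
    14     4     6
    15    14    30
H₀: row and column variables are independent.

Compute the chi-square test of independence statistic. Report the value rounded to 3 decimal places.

Row totals [24, 59], col totals [29, 18, 36], n=83
χ² = (14−8.39)²/8.39 + (4−5.20)²/5.20 + (6−10.41)²/10.41 + (15−20.61)²/20.61 + (14−12.80)²/12.80 + (30−25.59)²/25.59 = 8.3084
df = 2

test statistic = 8.308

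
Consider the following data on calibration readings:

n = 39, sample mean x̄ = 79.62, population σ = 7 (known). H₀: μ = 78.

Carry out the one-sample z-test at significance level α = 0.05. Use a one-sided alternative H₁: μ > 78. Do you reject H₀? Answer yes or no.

reject H₀: no

SE = σ/√n = 7/√39 = 1.1209
z = (x̄−μ₀)/SE = (79.62−78)/1.1209 = 1.4453
p-value (one-sided, H₁ greater) = 0.07419
At α=0.05: p ≥ α → fail to reject H₀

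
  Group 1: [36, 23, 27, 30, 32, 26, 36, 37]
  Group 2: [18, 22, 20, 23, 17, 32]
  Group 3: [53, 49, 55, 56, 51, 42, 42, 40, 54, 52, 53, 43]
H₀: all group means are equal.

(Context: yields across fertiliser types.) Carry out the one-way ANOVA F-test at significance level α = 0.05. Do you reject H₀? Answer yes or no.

Group means [30.88, 22.00, 49.17], grand mean 37.269
SSB = Σnᵢ(x̄ᵢ−x̄)² = 3424.574; SSW = ΣΣ(x−x̄ᵢ)² = 708.542
MSB = 3424.574/2 = 1712.2869; MSW = 708.542/23 = 30.8062
F = MSB/MSW = 55.5826
df = (2, 23)
p-value (upper-tail) = 0.00000
At α=0.05: p < α → reject H₀

reject H₀: yes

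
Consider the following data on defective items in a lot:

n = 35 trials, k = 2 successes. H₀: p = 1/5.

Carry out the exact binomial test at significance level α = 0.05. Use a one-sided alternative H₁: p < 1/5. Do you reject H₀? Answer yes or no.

Exact binomial: n=35, k=2, p₀=1/5=0.2000
P(X≤2) from Σ C(n,i)·p₀^i·(1−p₀)^(n−i)
p-value (one-sided, H₁ less) = 0.01904
At α=0.05: p < α → reject H₀

reject H₀: yes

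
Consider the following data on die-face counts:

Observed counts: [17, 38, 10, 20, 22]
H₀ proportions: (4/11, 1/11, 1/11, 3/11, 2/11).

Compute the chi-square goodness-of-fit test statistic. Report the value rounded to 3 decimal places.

test statistic = 97.742

n = 107; E_i = n·p_i = [38.91, 9.73, 9.73, 29.18, 19.45]
χ² = (17−38.91)²/38.91 + (38−9.73)²/9.73 + (10−9.73)²/9.73 + (20−29.18)²/29.18 + (22−19.45)²/19.45 = 97.7422
df = 4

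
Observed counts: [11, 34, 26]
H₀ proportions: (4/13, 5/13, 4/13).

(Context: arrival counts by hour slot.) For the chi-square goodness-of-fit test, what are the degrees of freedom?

df = k − 1 = 3 − 1 = 2

degrees of freedom = 2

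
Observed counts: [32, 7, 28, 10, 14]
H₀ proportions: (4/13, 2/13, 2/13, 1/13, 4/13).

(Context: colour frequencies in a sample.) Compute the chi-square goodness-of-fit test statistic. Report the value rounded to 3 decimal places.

test statistic = 26.357

n = 91; E_i = n·p_i = [28.00, 14.00, 14.00, 7.00, 28.00]
χ² = (32−28.00)²/28.00 + (7−14.00)²/14.00 + (28−14.00)²/14.00 + (10−7.00)²/7.00 + (14−28.00)²/28.00 = 26.3571
df = 4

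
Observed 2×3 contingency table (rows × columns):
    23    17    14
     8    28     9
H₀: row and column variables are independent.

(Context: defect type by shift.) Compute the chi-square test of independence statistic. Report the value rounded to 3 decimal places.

Row totals [54, 45], col totals [31, 45, 23], n=99
χ² = (23−16.91)²/16.91 + (17−24.55)²/24.55 + (14−12.55)²/12.55 + (8−14.09)²/14.09 + (28−20.45)²/20.45 + (9−10.45)²/10.45 = 10.3009
df = 2

test statistic = 10.301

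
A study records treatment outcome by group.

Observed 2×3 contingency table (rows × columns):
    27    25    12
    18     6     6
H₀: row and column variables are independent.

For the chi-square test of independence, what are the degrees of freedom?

degrees of freedom = 2

df = (r−1)(c−1) = (2−1)·(3−1) = 2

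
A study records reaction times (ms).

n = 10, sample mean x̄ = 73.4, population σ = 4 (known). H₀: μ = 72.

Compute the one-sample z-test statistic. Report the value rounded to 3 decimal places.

SE = σ/√n = 4/√10 = 1.2649
z = (x̄−μ₀)/SE = (73.4−72)/1.2649 = 1.1068

test statistic = 1.107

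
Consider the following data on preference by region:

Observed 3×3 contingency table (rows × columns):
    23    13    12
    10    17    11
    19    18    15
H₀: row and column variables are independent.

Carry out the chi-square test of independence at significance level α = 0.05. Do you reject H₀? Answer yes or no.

reject H₀: no

Row totals [48, 38, 52], col totals [52, 48, 38], n=138
χ² = (23−18.09)²/18.09 + (13−16.70)²/16.70 + (12−13.22)²/13.22 + (10−14.32)²/14.32 + (17−13.22)²/13.22 + (11−10.46)²/10.46 + (19−19.59)²/19.59 + (18−18.09)²/18.09 + (15−14.32)²/14.32 = 4.7282
df = 4
p-value (upper-tail) = 0.31634
At α=0.05: p ≥ α → fail to reject H₀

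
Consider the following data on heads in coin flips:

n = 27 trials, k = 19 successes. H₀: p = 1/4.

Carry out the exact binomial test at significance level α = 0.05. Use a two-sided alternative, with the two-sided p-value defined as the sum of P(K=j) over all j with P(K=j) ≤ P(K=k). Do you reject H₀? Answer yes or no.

reject H₀: yes

Exact binomial: n=27, k=19, p₀=1/4=0.2500
P(X=j) = C(n,j)·p₀^j·(1−p₀)^(n−j); p = Σ P(X=j) over j with P(X=j) ≤ P(X=19)
p-value (two-sided) = 0.00000
At α=0.05: p < α → reject H₀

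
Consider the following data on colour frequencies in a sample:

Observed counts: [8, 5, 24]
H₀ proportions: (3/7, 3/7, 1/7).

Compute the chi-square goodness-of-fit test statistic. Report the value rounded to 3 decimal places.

n = 37; E_i = n·p_i = [15.86, 15.86, 5.29]
χ² = (8−15.86)²/15.86 + (5−15.86)²/15.86 + (24−5.29)²/5.29 = 77.5856
df = 2

test statistic = 77.586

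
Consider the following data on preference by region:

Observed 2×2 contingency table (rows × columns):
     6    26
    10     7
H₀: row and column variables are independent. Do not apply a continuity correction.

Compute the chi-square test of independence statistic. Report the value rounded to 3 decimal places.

test statistic = 8.107

Row totals [32, 17], col totals [16, 33], n=49
χ² = (6−10.45)²/10.45 + (26−21.55)²/21.55 + (10−5.55)²/5.55 + (7−11.45)²/11.45 = 8.1073
df = 1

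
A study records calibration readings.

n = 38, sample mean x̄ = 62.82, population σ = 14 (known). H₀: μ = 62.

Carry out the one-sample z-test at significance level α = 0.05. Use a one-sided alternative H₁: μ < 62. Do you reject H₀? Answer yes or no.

SE = σ/√n = 14/√38 = 2.2711
z = (x̄−μ₀)/SE = (62.82−62)/2.2711 = 0.3611
p-value (one-sided, H₁ less) = 0.64097
At α=0.05: p ≥ α → fail to reject H₀

reject H₀: no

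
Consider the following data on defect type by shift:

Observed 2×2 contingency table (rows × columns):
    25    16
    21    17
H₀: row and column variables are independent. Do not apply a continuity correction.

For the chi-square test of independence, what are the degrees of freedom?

degrees of freedom = 1

df = (r−1)(c−1) = (2−1)·(2−1) = 1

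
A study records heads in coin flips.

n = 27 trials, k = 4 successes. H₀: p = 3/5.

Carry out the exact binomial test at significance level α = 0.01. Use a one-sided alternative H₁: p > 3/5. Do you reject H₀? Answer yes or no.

Exact binomial: n=27, k=4, p₀=3/5=0.6000
P(X≥4) from Σ C(n,i)·p₀^i·(1−p₀)^(n−i)
p-value (one-sided, H₁ greater) = 1.00000
At α=0.01: p ≥ α → fail to reject H₀

reject H₀: no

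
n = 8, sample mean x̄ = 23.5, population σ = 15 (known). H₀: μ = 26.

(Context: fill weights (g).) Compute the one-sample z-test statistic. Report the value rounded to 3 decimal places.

test statistic = -0.471

SE = σ/√n = 15/√8 = 5.3033
z = (x̄−μ₀)/SE = (23.5−26)/5.3033 = -0.4714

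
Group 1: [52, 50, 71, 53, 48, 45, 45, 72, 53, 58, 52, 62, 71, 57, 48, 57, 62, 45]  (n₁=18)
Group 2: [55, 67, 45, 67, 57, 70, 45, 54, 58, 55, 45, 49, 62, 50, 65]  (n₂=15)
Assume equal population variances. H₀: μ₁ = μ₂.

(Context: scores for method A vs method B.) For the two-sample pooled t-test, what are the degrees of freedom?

df = n₁ + n₂ − 2 = 18 + 15 − 2 = 31

degrees of freedom = 31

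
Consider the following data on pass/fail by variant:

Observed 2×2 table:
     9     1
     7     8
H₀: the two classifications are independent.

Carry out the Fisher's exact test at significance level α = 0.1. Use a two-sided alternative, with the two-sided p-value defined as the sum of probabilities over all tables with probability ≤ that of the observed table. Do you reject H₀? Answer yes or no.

Margins: r₁=10, r₂=15, c₁=16, c₂=9, n=25
p_obs = C(10,9)·C(15,7)/C(25,16); sum pmf over tables with pmf ≤ p_obs
p-value (two-sided) = 0.04045
At α=0.1: p < α → reject H₀

reject H₀: yes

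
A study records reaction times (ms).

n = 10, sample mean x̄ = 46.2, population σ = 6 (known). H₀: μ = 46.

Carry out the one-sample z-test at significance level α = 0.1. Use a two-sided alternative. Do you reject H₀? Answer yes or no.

reject H₀: no

SE = σ/√n = 6/√10 = 1.8974
z = (x̄−μ₀)/SE = (46.2−46)/1.8974 = 0.1054
p-value (two-sided) = 0.91605
At α=0.1: p ≥ α → fail to reject H₀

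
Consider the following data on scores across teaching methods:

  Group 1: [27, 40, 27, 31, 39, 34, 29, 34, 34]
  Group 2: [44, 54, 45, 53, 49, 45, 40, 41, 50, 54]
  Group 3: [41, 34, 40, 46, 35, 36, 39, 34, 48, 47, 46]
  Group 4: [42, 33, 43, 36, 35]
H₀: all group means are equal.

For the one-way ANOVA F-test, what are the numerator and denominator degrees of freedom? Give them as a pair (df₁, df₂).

k = 4 groups, N = 35 total
df = (k−1, N−k) = (4−1, 35−4) = (3, 31)

degrees of freedom = [3, 31]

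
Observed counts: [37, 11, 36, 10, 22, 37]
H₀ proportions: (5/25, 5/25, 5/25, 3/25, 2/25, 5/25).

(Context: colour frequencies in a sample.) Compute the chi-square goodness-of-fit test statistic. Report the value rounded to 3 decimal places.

test statistic = 27.773

n = 153; E_i = n·p_i = [30.60, 30.60, 30.60, 18.36, 12.24, 30.60]
χ² = (37−30.60)²/30.60 + (11−30.60)²/30.60 + (36−30.60)²/30.60 + (10−18.36)²/18.36 + (22−12.24)²/12.24 + (37−30.60)²/30.60 = 27.7734
df = 5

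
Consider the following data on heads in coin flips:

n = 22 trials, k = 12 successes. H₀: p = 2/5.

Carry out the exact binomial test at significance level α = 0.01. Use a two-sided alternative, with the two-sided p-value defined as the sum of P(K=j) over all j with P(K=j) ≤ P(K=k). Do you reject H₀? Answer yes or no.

Exact binomial: n=22, k=12, p₀=2/5=0.4000
P(X=j) = C(n,j)·p₀^j·(1−p₀)^(n−j); p = Σ P(X=j) over j with P(X=j) ≤ P(X=12)
p-value (two-sided) = 0.19293
At α=0.01: p ≥ α → fail to reject H₀

reject H₀: no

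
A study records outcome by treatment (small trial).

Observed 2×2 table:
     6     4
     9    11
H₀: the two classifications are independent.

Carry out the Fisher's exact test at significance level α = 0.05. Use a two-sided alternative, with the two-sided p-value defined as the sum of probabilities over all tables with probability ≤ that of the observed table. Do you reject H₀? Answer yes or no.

Margins: r₁=10, r₂=20, c₁=15, c₂=15, n=30
p_obs = C(10,6)·C(20,9)/C(30,15); sum pmf over tables with pmf ≤ p_obs
p-value (two-sided) = 0.69985
At α=0.05: p ≥ α → fail to reject H₀

reject H₀: no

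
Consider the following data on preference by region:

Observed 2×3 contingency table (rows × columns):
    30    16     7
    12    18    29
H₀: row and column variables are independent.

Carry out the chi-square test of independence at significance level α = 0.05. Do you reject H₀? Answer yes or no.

reject H₀: yes

Row totals [53, 59], col totals [42, 34, 36], n=112
χ² = (30−19.88)²/19.88 + (16−16.09)²/16.09 + (7−17.04)²/17.04 + (12−22.12)²/22.12 + (18−17.91)²/17.91 + (29−18.96)²/18.96 = 21.0153
df = 2
p-value (upper-tail) = 0.00003
At α=0.05: p < α → reject H₀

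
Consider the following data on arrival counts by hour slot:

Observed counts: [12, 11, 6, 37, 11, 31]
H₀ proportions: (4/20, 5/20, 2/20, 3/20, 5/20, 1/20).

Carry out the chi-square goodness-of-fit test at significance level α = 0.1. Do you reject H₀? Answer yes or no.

reject H₀: yes

n = 108; E_i = n·p_i = [21.60, 27.00, 10.80, 16.20, 27.00, 5.40]
χ² = (12−21.60)²/21.60 + (11−27.00)²/27.00 + (6−10.80)²/10.80 + (37−16.20)²/16.20 + (11−27.00)²/27.00 + (31−5.40)²/5.40 = 173.4321
df = 5
p-value (upper-tail) = 0.00000
At α=0.1: p < α → reject H₀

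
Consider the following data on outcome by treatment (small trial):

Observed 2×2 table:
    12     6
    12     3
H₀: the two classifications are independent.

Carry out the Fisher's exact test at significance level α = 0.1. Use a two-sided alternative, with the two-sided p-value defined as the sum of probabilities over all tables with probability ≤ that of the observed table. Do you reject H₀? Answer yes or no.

reject H₀: no

Margins: r₁=18, r₂=15, c₁=24, c₂=9, n=33
p_obs = C(18,12)·C(15,12)/C(33,24); sum pmf over tables with pmf ≤ p_obs
p-value (two-sided) = 0.45849
At α=0.1: p ≥ α → fail to reject H₀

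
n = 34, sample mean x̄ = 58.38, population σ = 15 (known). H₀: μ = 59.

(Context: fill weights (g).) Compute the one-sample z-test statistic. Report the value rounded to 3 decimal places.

SE = σ/√n = 15/√34 = 2.5725
z = (x̄−μ₀)/SE = (58.38−59)/2.5725 = -0.2410

test statistic = -0.241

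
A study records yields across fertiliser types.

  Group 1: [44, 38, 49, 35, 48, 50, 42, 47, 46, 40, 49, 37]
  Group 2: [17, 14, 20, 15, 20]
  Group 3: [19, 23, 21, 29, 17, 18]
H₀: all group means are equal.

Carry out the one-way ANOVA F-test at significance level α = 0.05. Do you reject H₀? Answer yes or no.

Group means [43.75, 17.20, 21.17], grand mean 32.087
SSB = Σnᵢ(x̄ᵢ−x̄)² = 3455.943; SSW = ΣΣ(x−x̄ᵢ)² = 427.883
MSB = 3455.943/2 = 1727.9714; MSW = 427.883/20 = 21.3942
F = MSB/MSW = 80.7683
df = (2, 20)
p-value (upper-tail) = 0.00000
At α=0.05: p < α → reject H₀

reject H₀: yes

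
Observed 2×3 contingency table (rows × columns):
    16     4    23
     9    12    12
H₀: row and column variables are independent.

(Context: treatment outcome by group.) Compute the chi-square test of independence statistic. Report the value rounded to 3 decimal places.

Row totals [43, 33], col totals [25, 16, 35], n=76
χ² = (16−14.14)²/14.14 + (4−9.05)²/9.05 + (23−19.80)²/19.80 + (9−10.86)²/10.86 + (12−6.95)²/6.95 + (12−15.20)²/15.20 = 8.2441
df = 2

test statistic = 8.244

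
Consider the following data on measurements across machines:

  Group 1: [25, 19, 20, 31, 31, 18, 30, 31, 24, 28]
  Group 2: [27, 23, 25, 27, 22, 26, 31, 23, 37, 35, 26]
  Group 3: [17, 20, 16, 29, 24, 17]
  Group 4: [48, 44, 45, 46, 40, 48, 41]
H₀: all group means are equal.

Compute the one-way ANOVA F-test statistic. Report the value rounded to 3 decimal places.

Group means [25.70, 27.45, 20.50, 44.57], grand mean 29.235
SSB = Σnᵢ(x̄ᵢ−x̄)² = 2264.076; SSW = ΣΣ(x−x̄ᵢ)² = 678.042
MSB = 2264.076/3 = 754.6920; MSW = 678.042/30 = 22.6014
F = MSB/MSW = 33.3914
df = (3, 30)

test statistic = 33.391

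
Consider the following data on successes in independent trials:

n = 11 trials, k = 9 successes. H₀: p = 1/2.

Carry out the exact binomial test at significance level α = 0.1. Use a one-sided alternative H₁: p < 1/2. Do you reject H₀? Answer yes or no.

reject H₀: no

Exact binomial: n=11, k=9, p₀=1/2=0.5000
P(X≤9) from Σ C(n,i)·p₀^i·(1−p₀)^(n−i)
p-value (one-sided, H₁ less) = 0.99414
At α=0.1: p ≥ α → fail to reject H₀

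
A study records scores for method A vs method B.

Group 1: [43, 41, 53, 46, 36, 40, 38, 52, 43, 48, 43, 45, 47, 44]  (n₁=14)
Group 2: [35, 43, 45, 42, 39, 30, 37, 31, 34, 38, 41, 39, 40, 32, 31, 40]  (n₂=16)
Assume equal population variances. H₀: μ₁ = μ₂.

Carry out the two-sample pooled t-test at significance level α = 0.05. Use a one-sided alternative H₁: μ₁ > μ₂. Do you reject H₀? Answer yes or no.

x̄₁=44.214, s₁=4.823, n₁=14
x̄₂=37.312, s₂=4.658, n₂=16
s_p² = [13·4.823² + 15·4.658²]/28 = 22.4212
SE = √(s_p²·(1/14+1/16)) = 1.7329
t = (44.214−37.312)/1.7329 = 3.9829
df = 28
p-value (one-sided, H₁ greater) = 0.00022
At α=0.05: p < α → reject H₀

reject H₀: yes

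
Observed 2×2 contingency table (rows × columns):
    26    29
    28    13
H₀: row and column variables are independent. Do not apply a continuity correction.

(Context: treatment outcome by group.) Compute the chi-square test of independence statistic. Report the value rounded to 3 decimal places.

Row totals [55, 41], col totals [54, 42], n=96
χ² = (26−30.94)²/30.94 + (29−24.06)²/24.06 + (28−23.06)²/23.06 + (13−17.94)²/17.94 = 4.2173
df = 1

test statistic = 4.217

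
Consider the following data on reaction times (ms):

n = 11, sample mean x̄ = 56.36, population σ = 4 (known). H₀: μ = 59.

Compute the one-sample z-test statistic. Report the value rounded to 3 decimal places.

test statistic = -2.189

SE = σ/√n = 4/√11 = 1.2060
z = (x̄−μ₀)/SE = (56.36−59)/1.2060 = -2.1890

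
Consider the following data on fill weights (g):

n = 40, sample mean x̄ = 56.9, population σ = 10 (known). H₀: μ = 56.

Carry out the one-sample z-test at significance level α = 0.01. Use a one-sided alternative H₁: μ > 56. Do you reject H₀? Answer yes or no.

SE = σ/√n = 10/√40 = 1.5811
z = (x̄−μ₀)/SE = (56.9−56)/1.5811 = 0.5692
p-value (one-sided, H₁ greater) = 0.28461
At α=0.01: p ≥ α → fail to reject H₀

reject H₀: no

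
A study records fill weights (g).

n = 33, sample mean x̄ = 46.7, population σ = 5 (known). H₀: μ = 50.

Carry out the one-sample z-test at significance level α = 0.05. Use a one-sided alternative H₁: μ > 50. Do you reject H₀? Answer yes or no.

SE = σ/√n = 5/√33 = 0.8704
z = (x̄−μ₀)/SE = (46.7−50)/0.8704 = -3.7914
p-value (one-sided, H₁ greater) = 0.99993
At α=0.05: p ≥ α → fail to reject H₀

reject H₀: no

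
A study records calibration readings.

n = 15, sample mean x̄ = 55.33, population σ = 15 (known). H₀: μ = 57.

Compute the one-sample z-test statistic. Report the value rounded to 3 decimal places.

test statistic = -0.431

SE = σ/√n = 15/√15 = 3.8730
z = (x̄−μ₀)/SE = (55.33−57)/3.8730 = -0.4312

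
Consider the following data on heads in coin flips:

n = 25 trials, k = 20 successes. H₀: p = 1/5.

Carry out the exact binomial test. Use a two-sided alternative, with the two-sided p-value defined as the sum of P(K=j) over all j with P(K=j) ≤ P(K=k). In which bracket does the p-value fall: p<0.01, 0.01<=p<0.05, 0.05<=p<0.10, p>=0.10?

p-value bracket: p<0.01

Exact binomial: n=25, k=20, p₀=1/5=0.2000
P(X=j) = C(n,j)·p₀^j·(1−p₀)^(n−j); p = Σ P(X=j) over j with P(X=j) ≤ P(X=20)
p-value (two-sided) = 0.00000
→ bracket: p<0.01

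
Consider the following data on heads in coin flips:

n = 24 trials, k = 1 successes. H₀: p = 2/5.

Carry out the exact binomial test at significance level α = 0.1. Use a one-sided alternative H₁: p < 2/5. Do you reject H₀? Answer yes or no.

Exact binomial: n=24, k=1, p₀=2/5=0.4000
P(X≤1) from Σ C(n,i)·p₀^i·(1−p₀)^(n−i)
p-value (one-sided, H₁ less) = 0.00008
At α=0.1: p < α → reject H₀

reject H₀: yes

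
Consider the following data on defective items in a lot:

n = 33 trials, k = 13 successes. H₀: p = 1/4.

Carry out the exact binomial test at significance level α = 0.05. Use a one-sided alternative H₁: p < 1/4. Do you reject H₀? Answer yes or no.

reject H₀: no

Exact binomial: n=33, k=13, p₀=1/4=0.2500
P(X≤13) from Σ C(n,i)·p₀^i·(1−p₀)^(n−i)
p-value (one-sided, H₁ less) = 0.97866
At α=0.05: p ≥ α → fail to reject H₀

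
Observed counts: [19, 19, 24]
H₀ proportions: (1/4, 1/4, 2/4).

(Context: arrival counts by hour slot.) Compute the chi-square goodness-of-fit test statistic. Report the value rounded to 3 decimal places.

test statistic = 3.161

n = 62; E_i = n·p_i = [15.50, 15.50, 31.00]
χ² = (19−15.50)²/15.50 + (19−15.50)²/15.50 + (24−31.00)²/31.00 = 3.1613
df = 2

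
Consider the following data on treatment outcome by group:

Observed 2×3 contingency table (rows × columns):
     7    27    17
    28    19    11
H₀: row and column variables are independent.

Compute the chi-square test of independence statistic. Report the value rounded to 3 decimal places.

Row totals [51, 58], col totals [35, 46, 28], n=109
χ² = (7−16.38)²/16.38 + (27−21.52)²/21.52 + (17−13.10)²/13.10 + (28−18.62)²/18.62 + (19−24.48)²/24.48 + (11−14.90)²/14.90 = 14.8889
df = 2

test statistic = 14.889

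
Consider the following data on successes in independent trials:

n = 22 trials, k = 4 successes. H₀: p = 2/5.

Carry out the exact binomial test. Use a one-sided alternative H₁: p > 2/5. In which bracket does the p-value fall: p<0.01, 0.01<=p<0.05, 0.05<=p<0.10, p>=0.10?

Exact binomial: n=22, k=4, p₀=2/5=0.4000
P(X≥4) from Σ C(n,i)·p₀^i·(1−p₀)^(n−i)
p-value (one-sided, H₁ greater) = 0.99244
→ bracket: p>=0.10

p-value bracket: p>=0.10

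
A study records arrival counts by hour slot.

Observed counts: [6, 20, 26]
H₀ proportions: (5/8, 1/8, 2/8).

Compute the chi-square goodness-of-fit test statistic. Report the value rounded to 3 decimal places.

n = 52; E_i = n·p_i = [32.50, 6.50, 13.00]
χ² = (6−32.50)²/32.50 + (20−6.50)²/6.50 + (26−13.00)²/13.00 = 62.6462
df = 2

test statistic = 62.646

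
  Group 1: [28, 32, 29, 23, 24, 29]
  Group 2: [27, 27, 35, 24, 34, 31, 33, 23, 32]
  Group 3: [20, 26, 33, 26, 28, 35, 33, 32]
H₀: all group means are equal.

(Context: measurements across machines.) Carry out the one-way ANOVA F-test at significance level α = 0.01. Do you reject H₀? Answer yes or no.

reject H₀: no

Group means [27.50, 29.56, 29.12], grand mean 28.870
SSB = Σnᵢ(x̄ᵢ−x̄)² = 16.011; SSW = ΣΣ(x−x̄ᵢ)² = 390.597
MSB = 16.011/2 = 8.0057; MSW = 390.597/20 = 19.5299
F = MSB/MSW = 0.4099
df = (2, 20)
p-value (upper-tail) = 0.66915
At α=0.01: p ≥ α → fail to reject H₀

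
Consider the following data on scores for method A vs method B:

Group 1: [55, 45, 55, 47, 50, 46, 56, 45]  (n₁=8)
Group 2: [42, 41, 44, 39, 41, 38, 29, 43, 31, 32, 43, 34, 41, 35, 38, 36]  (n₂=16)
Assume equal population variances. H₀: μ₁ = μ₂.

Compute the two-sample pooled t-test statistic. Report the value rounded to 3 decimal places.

x̄₁=49.875, s₁=4.794, n₁=8
x̄₂=37.938, s₂=4.654, n₂=16
s_p² = [7·4.794² + 15·4.654²]/22 = 22.0824
SE = √(s_p²·(1/8+1/16)) = 2.0348
t = (49.875−37.938)/2.0348 = 5.8666
df = 22

test statistic = 5.867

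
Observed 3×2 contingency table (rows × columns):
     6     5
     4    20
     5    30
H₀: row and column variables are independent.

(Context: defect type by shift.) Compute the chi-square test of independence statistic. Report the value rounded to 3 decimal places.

Row totals [11, 24, 35], col totals [15, 55], n=70
χ² = (6−2.36)²/2.36 + (5−8.64)²/8.64 + (4−5.14)²/5.14 + (20−18.86)²/18.86 + (5−7.50)²/7.50 + (30−27.50)²/27.50 = 8.5491
df = 2

test statistic = 8.549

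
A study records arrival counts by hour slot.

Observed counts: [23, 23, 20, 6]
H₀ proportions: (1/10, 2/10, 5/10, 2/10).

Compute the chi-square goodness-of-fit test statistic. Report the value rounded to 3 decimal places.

test statistic = 51.819

n = 72; E_i = n·p_i = [7.20, 14.40, 36.00, 14.40]
χ² = (23−7.20)²/7.20 + (23−14.40)²/14.40 + (20−36.00)²/36.00 + (6−14.40)²/14.40 = 51.8194
df = 3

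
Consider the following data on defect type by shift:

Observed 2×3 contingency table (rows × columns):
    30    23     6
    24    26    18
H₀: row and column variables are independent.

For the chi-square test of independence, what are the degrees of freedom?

df = (r−1)(c−1) = (2−1)·(3−1) = 2

degrees of freedom = 2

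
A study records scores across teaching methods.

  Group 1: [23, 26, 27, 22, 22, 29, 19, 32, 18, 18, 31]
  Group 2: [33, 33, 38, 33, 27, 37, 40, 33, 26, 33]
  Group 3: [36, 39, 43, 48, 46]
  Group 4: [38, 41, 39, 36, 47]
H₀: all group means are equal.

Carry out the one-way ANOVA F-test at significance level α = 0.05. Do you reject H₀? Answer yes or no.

reject H₀: yes

Group means [24.27, 33.30, 42.40, 40.20], grand mean 32.677
SSB = Σnᵢ(x̄ᵢ−x̄)² = 1536.492; SSW = ΣΣ(x−x̄ᵢ)² = 598.282
MSB = 1536.492/3 = 512.1641; MSW = 598.282/27 = 22.1586
F = MSB/MSW = 23.1136
df = (3, 27)
p-value (upper-tail) = 0.00000
At α=0.05: p < α → reject H₀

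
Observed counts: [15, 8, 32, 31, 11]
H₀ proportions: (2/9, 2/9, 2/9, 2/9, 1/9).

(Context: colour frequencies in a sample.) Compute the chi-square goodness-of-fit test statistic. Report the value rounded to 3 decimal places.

test statistic = 19.722

n = 97; E_i = n·p_i = [21.56, 21.56, 21.56, 21.56, 10.78]
χ² = (15−21.56)²/21.56 + (8−21.56)²/21.56 + (32−21.56)²/21.56 + (31−21.56)²/21.56 + (11−10.78)²/10.78 = 19.7216
df = 4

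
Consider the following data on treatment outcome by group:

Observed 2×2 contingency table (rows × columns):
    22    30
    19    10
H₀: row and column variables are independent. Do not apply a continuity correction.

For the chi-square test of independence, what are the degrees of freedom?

degrees of freedom = 1

df = (r−1)(c−1) = (2−1)·(2−1) = 1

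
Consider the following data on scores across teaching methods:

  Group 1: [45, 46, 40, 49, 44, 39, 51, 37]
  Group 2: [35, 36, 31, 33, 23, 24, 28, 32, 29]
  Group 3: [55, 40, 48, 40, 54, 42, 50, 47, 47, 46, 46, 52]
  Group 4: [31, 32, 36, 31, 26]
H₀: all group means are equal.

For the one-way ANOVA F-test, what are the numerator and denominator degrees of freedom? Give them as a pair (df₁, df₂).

degrees of freedom = [3, 30]

k = 4 groups, N = 34 total
df = (k−1, N−k) = (4−1, 34−4) = (3, 30)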